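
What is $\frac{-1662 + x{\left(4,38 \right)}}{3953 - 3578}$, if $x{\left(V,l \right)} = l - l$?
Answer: $- \frac{554}{125} \approx -4.432$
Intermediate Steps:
$x{\left(V,l \right)} = 0$
$\frac{-1662 + x{\left(4,38 \right)}}{3953 - 3578} = \frac{-1662 + 0}{3953 - 3578} = - \frac{1662}{375} = \left(-1662\right) \frac{1}{375} = - \frac{554}{125}$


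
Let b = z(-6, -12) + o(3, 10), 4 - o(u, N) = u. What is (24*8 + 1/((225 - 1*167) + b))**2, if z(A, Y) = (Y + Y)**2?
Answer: 14864730241/403225 ≈ 36865.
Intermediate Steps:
z(A, Y) = 4*Y**2 (z(A, Y) = (2*Y)**2 = 4*Y**2)
o(u, N) = 4 - u
b = 577 (b = 4*(-12)**2 + (4 - 1*3) = 4*144 + (4 - 3) = 576 + 1 = 577)
(24*8 + 1/((225 - 1*167) + b))**2 = (24*8 + 1/((225 - 1*167) + 577))**2 = (192 + 1/((225 - 167) + 577))**2 = (192 + 1/(58 + 577))**2 = (192 + 1/635)**2 = (121921/635)**2 = 14864730241/403225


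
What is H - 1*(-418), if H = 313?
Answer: 731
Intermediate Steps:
H - 1*(-418) = 313 - 1*(-418) = 313 + 418 = 731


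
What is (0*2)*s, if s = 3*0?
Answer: 0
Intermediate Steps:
s = 0
(0*2)*s = (0*2)*0 = 0*0 = 0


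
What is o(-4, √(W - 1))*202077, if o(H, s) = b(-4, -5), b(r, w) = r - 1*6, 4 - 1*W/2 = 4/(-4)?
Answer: -2020770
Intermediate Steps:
W = 10 (W = 8 - 8/(-4) = 8 - 8*(-1)/4 = 8 - 2*(-1) = 8 + 2 = 10)
b(r, w) = -6 + r (b(r, w) = r - 6 = -6 + r)
o(H, s) = -10 (o(H, s) = -6 - 4 = -10)
o(-4, √(W - 1))*202077 = -10*202077 = -2020770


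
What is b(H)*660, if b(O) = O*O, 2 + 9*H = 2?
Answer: 0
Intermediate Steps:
H = 0 (H = -2/9 + (⅑)*2 = -2/9 + 2/9 = 0)
b(O) = O²
b(H)*660 = 0²*660 = 0*660 = 0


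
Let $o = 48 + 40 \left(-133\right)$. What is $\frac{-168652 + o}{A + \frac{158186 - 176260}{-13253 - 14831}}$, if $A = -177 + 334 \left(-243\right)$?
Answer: $\frac{348891544}{163164743} \approx 2.1383$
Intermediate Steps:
$o = -5272$ ($o = 48 - 5320 = -5272$)
$A = -81339$ ($A = -177 - 81162 = -81339$)
$\frac{-168652 + o}{A + \frac{158186 - 176260}{-13253 - 14831}} = \frac{-168652 - 5272}{-81339 + \frac{158186 - 176260}{-13253 - 14831}} = - \frac{173924}{-81339 - \frac{18074}{-28084}} = - \frac{173924}{-81339 - - \frac{1291}{2006}} = - \frac{173924}{-81339 + \frac{1291}{2006}} = - \frac{173924}{- \frac{163164743}{2006}} = \left(-173924\right) \left(- \frac{2006}{163164743}\right) = \frac{348891544}{163164743}$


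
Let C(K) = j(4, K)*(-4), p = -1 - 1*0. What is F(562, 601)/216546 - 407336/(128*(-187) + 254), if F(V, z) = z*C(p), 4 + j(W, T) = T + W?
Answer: 7355326082/427353531 ≈ 17.211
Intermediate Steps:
j(W, T) = -4 + T + W (j(W, T) = -4 + (T + W) = -4 + T + W)
p = -1 (p = -1 + 0 = -1)
C(K) = -4*K (C(K) = (-4 + K + 4)*(-4) = K*(-4) = -4*K)
F(V, z) = 4*z (F(V, z) = z*(-4*(-1)) = z*4 = 4*z)
F(562, 601)/216546 - 407336/(128*(-187) + 254) = (4*601)/216546 - 407336/(128*(-187) + 254) = 2404*(1/216546) - 407336/(-23936 + 254) = 1202/108273 - 407336/(-23682) = 1202/108273 - 407336*(-1/23682) = 1202/108273 + 203668/11841 = 7355326082/427353531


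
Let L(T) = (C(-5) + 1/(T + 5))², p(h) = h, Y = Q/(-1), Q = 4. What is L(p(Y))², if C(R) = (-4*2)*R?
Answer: 2825761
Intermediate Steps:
Y = -4 (Y = 4/(-1) = 4*(-1) = -4)
C(R) = -8*R
L(T) = (40 + 1/(5 + T))² (L(T) = (-8*(-5) + 1/(T + 5))² = (40 + 1/(5 + T))²)
L(p(Y))² = ((201 + 40*(-4))²/(5 - 4)²)² = ((201 - 160)²/1²)² = (1*41²)² = (1*1681)² = 1681² = 2825761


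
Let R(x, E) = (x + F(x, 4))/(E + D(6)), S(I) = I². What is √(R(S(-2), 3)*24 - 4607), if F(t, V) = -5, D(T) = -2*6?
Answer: I*√41439/3 ≈ 67.855*I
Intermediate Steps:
D(T) = -12
R(x, E) = (-5 + x)/(-12 + E) (R(x, E) = (x - 5)/(E - 12) = (-5 + x)/(-12 + E))
√(R(S(-2), 3)*24 - 4607) = √(((-5 + (-2)²)/(-12 + 3))*24 - 4607) = √(((-5 + 4)/(-9))*24 - 4607) = √(-⅑*(-1)*24 - 4607) = √((⅑)*24 - 4607) = √(8/3 - 4607) = √(-13813/3) = I*√41439/3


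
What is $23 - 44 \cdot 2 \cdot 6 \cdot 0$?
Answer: $23$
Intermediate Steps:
$23 - 44 \cdot 2 \cdot 6 \cdot 0 = 23 - 44 \cdot 12 \cdot 0 = 23 - 0 = 23 + 0 = 23$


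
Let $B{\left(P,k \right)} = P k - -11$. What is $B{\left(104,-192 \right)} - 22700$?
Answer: $-42657$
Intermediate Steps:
$B{\left(P,k \right)} = 11 + P k$ ($B{\left(P,k \right)} = P k + 11 = 11 + P k$)
$B{\left(104,-192 \right)} - 22700 = \left(11 + 104 \left(-192\right)\right) - 22700 = \left(11 - 19968\right) - 22700 = -19957 - 22700 = -42657$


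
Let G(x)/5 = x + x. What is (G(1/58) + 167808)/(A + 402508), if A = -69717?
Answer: 4866437/9650939 ≈ 0.50424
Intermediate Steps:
G(x) = 10*x (G(x) = 5*(x + x) = 5*(2*x) = 10*x)
(G(1/58) + 167808)/(A + 402508) = (10/58 + 167808)/(-69717 + 402508) = (10*(1/58) + 167808)/332791 = (5/29 + 167808)*(1/332791) = (4866437/29)*(1/332791) = 4866437/9650939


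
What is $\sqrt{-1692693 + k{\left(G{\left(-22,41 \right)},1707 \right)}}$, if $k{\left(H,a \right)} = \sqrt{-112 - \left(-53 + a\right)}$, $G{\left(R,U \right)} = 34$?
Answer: $\sqrt{-1692693 + i \sqrt{1766}} \approx 0.02 + 1301.0 i$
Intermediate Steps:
$k{\left(H,a \right)} = \sqrt{-59 - a}$
$\sqrt{-1692693 + k{\left(G{\left(-22,41 \right)},1707 \right)}} = \sqrt{-1692693 + \sqrt{-59 - 1707}} = \sqrt{-1692693 + \sqrt{-1766}} = \sqrt{-1692693 + i \sqrt{1766}}$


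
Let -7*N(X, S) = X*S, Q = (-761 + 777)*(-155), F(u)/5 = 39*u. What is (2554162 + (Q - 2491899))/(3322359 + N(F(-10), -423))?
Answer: 418481/22431663 ≈ 0.018656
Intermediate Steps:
F(u) = 195*u (F(u) = 5*(39*u) = 195*u)
Q = -2480 (Q = 16*(-155) = -2480)
N(X, S) = -S*X/7 (N(X, S) = -X*S/7 = -S*X/7)
(2554162 + (Q - 2491899))/(3322359 + N(F(-10), -423)) = (2554162 + (-2480 - 2491899))/(3322359 - ⅐*(-423)*195*(-10)) = (2554162 - 2494379)/(3322359 - ⅐*(-423)*(-1950)) = 59783/(3322359 - 824850/7) = 59783/(22431663/7) = 59783*(7/22431663) = 418481/22431663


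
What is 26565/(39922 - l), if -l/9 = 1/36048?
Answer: 9120144/13705793 ≈ 0.66542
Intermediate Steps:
l = -3/12016 (l = -9/36048 = -9*1/36048 = -3/12016 ≈ -0.00024967)
26565/(39922 - l) = 26565/(39922 - 1*(-3/12016)) = 26565/(39922 + 3/12016) = 26565/(479702755/12016) = 26565*(12016/479702755) = 9120144/13705793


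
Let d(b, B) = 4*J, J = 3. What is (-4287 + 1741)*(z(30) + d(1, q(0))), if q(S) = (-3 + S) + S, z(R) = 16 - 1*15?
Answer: -33098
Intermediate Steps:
z(R) = 1 (z(R) = 16 - 15 = 1)
q(S) = -3 + 2*S
d(b, B) = 12 (d(b, B) = 4*3 = 12)
(-4287 + 1741)*(z(30) + d(1, q(0))) = (-4287 + 1741)*(1 + 12) = -2546*13 = -33098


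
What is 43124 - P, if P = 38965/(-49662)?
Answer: 2141663053/49662 ≈ 43125.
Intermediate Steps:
P = -38965/49662 (P = 38965*(-1/49662) = -38965/49662 ≈ -0.78460)
43124 - P = 43124 - 1*(-38965/49662) = 43124 + 38965/49662 = 2141663053/49662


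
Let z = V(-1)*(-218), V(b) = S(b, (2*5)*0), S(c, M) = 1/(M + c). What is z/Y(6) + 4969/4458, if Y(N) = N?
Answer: 166943/4458 ≈ 37.448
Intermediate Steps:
V(b) = 1/b (V(b) = 1/((2*5)*0 + b) = 1/(10*0 + b) = 1/(0 + b) = 1/b)
z = 218 (z = -218/(-1) = -1*(-218) = 218)
z/Y(6) + 4969/4458 = 218/6 + 4969/4458 = 218*(⅙) + 4969*(1/4458) = 109/3 + 4969/4458 = 166943/4458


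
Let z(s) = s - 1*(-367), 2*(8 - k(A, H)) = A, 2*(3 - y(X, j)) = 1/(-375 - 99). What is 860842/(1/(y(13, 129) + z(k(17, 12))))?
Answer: 150770880827/474 ≈ 3.1808e+8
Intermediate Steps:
y(X, j) = 2845/948 (y(X, j) = 3 - 1/(2*(-375 - 99)) = 3 - ½/(-474) = 3 - ½*(-1/474) = 3 + 1/948 = 2845/948)
k(A, H) = 8 - A/2
z(s) = 367 + s (z(s) = s + 367 = 367 + s)
860842/(1/(y(13, 129) + z(k(17, 12)))) = 860842/(1/(2845/948 + (367 + (8 - ½*17)))) = 860842/(1/(2845/948 + (367 + (8 - 17/2)))) = 860842/(1/(2845/948 + (367 - ½))) = 860842/(1/(2845/948 + 733/2)) = 860842/(1/(350287/948)) = 860842/(948/350287) = 860842*(350287/948) = 150770880827/474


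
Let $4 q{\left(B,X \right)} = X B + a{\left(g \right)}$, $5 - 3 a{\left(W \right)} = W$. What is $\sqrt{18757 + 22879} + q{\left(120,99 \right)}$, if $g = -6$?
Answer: $\frac{35651}{12} + 2 \sqrt{10409} \approx 3175.0$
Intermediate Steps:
$a{\left(W \right)} = \frac{5}{3} - \frac{W}{3}$
$q{\left(B,X \right)} = \frac{11}{12} + \frac{B X}{4}$ ($q{\left(B,X \right)} = \frac{X B + \left(\frac{5}{3} - -2\right)}{4} = \frac{B X + \left(\frac{5}{3} + 2\right)}{4} = \frac{B X + \frac{11}{3}}{4} = \frac{\frac{11}{3} + B X}{4} = \frac{11}{12} + \frac{B X}{4}$)
$\sqrt{18757 + 22879} + q{\left(120,99 \right)} = \sqrt{18757 + 22879} + \left(\frac{11}{12} + \frac{1}{4} \cdot 120 \cdot 99\right) = \sqrt{41636} + \left(\frac{11}{12} + 2970\right) = 2 \sqrt{10409} + \frac{35651}{12} = \frac{35651}{12} + 2 \sqrt{10409}$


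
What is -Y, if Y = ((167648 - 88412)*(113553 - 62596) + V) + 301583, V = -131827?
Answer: -4037798608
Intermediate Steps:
Y = 4037798608 (Y = ((167648 - 88412)*(113553 - 62596) - 131827) + 301583 = (79236*50957 - 131827) + 301583 = (4037628852 - 131827) + 301583 = 4037497025 + 301583 = 4037798608)
-Y = -1*4037798608 = -4037798608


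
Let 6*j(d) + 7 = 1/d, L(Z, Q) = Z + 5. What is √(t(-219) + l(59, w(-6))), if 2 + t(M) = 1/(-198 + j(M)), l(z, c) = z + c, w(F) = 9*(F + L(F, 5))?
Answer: 5*I*√4112840643/130853 ≈ 2.4505*I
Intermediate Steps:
L(Z, Q) = 5 + Z
w(F) = 45 + 18*F (w(F) = 9*(F + (5 + F)) = 9*(5 + 2*F) = 45 + 18*F)
j(d) = -7/6 + 1/(6*d) (j(d) = -7/6 + (1/d)/6 = -7/6 + 1/(6*d))
l(z, c) = c + z
t(M) = -2 + 1/(-198 + (1 - 7*M)/(6*M))
√(t(-219) + l(59, w(-6))) = √(2*(1 - 1198*(-219))/(-1 + 1195*(-219)) + ((45 + 18*(-6)) + 59)) = √(2*(1 + 262362)/(-1 - 261705) + ((45 - 108) + 59)) = √(2*262363/(-261706) + (-63 + 59)) = √(2*(-1/261706)*262363 - 4) = √(-262363/130853 - 4) = √(-785775/130853) = 5*I*√4112840643/130853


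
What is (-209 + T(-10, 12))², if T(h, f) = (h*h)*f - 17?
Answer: 948676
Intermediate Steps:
T(h, f) = -17 + f*h² (T(h, f) = h²*f - 17 = f*h² - 17 = -17 + f*h²)
(-209 + T(-10, 12))² = (-209 + (-17 + 12*(-10)²))² = (-209 + (-17 + 12*100))² = (-209 + (-17 + 1200))² = (-209 + 1183)² = 974² = 948676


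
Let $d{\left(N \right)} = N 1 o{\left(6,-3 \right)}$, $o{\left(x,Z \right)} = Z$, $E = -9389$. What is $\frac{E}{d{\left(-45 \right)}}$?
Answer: $- \frac{9389}{135} \approx -69.548$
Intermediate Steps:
$d{\left(N \right)} = - 3 N$ ($d{\left(N \right)} = N 1 \left(-3\right) = N \left(-3\right) = - 3 N$)
$\frac{E}{d{\left(-45 \right)}} = - \frac{9389}{\left(-3\right) \left(-45\right)} = - \frac{9389}{135}$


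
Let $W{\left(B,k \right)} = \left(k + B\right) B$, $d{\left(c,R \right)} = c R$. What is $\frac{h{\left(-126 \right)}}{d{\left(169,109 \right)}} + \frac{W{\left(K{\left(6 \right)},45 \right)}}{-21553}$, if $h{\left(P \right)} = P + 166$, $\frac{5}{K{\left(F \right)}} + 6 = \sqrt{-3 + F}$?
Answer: $\frac{82930655}{20588728017} + \frac{2375 \sqrt{3}}{7823739} \approx 0.0045538$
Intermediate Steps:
$K{\left(F \right)} = \frac{5}{-6 + \sqrt{-3 + F}}$
$h{\left(P \right)} = 166 + P$
$d{\left(c,R \right)} = R c$
$W{\left(B,k \right)} = B \left(B + k\right)$ ($W{\left(B,k \right)} = \left(B + k\right) B = B \left(B + k\right)$)
$\frac{h{\left(-126 \right)}}{d{\left(169,109 \right)}} + \frac{W{\left(K{\left(6 \right)},45 \right)}}{-21553} = \frac{166 - 126}{109 \cdot 169} + \frac{\frac{5}{-6 + \sqrt{-3 + 6}} \left(\frac{5}{-6 + \sqrt{-3 + 6}} + 45\right)}{-21553} = \frac{40}{18421} + \frac{5}{-6 + \sqrt{3}} \left(\frac{5}{-6 + \sqrt{3}} + 45\right) \left(- \frac{1}{21553}\right) = 40 \cdot \frac{1}{18421} + \frac{5}{-6 + \sqrt{3}} \left(45 + \frac{5}{-6 + \sqrt{3}}\right) \left(- \frac{1}{21553}\right) = \frac{40}{18421} + \frac{5 \left(45 + \frac{5}{-6 + \sqrt{3}}\right)}{-6 + \sqrt{3}} \left(- \frac{1}{21553}\right) = \frac{40}{18421} - \frac{5 \left(45 + \frac{5}{-6 + \sqrt{3}}\right)}{21553 \left(-6 + \sqrt{3}\right)}$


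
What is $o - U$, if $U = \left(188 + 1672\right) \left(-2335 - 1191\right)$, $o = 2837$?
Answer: $6561197$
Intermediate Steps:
$U = -6558360$ ($U = 1860 \left(-3526\right) = -6558360$)
$o - U = 2837 - -6558360 = 2837 + 6558360 = 6561197$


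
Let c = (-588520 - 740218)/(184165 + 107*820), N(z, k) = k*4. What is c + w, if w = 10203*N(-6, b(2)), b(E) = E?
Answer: 22192644982/271905 ≈ 81619.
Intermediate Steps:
N(z, k) = 4*k
w = 81624 (w = 10203*(4*2) = 10203*8 = 81624)
c = -1328738/271905 (c = -1328738/(184165 + 87740) = -1328738/271905 ≈ -4.8868)
c + w = -1328738/271905 + 81624 = 22192644982/271905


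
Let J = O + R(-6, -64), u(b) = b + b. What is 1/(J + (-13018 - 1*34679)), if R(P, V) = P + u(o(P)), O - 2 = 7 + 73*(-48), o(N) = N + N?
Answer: -1/51222 ≈ -1.9523e-5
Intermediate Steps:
o(N) = 2*N
u(b) = 2*b
O = -3495 (O = 2 + (7 + 73*(-48)) = 2 + (7 - 3504) = 2 - 3497 = -3495)
R(P, V) = 5*P (R(P, V) = P + 2*(2*P) = P + 4*P = 5*P)
J = -3525 (J = -3495 + 5*(-6) = -3495 - 30 = -3525)
1/(J + (-13018 - 1*34679)) = 1/(-3525 + (-13018 - 1*34679)) = 1/(-3525 + (-13018 - 34679)) = 1/(-3525 - 47697) = 1/(-51222) = -1/51222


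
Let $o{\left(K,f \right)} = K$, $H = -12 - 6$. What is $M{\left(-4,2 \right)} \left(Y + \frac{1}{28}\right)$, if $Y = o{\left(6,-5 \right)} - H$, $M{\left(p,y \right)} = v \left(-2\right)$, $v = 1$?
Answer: $- \frac{673}{14} \approx -48.071$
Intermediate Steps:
$H = -18$
$M{\left(p,y \right)} = -2$ ($M{\left(p,y \right)} = 1 \left(-2\right) = -2$)
$Y = 24$ ($Y = 6 - -18 = 6 + 18 = 24$)
$M{\left(-4,2 \right)} \left(Y + \frac{1}{28}\right) = - 2 \left(24 + \frac{1}{28}\right) = \left(-2\right) \frac{673}{28} = - \frac{673}{14}$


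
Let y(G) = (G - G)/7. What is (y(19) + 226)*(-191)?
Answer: -43166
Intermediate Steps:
y(G) = 0 (y(G) = 0*(⅐) = 0)
(y(19) + 226)*(-191) = (0 + 226)*(-191) = 226*(-191) = -43166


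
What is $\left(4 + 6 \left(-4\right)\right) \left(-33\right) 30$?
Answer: $19800$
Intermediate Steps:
$\left(4 + 6 \left(-4\right)\right) \left(-33\right) 30 = \left(4 - 24\right) \left(-33\right) 30 = \left(-20\right) \left(-33\right) 30 = 660 \cdot 30 = 19800$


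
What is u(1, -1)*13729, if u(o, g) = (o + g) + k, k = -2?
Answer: -27458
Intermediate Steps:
u(o, g) = -2 + g + o (u(o, g) = (o + g) - 2 = (g + o) - 2 = -2 + g + o)
u(1, -1)*13729 = (-2 - 1 + 1)*13729 = -2*13729 = -27458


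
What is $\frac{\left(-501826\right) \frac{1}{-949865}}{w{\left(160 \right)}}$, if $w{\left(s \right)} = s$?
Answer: $\frac{250913}{75989200} \approx 0.003302$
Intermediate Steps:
$\frac{\left(-501826\right) \frac{1}{-949865}}{w{\left(160 \right)}} = \frac{\left(-501826\right) \frac{1}{-949865}}{160} = \left(-501826\right) \left(- \frac{1}{949865}\right) \frac{1}{160} = \frac{501826}{949865} \cdot \frac{1}{160} = \frac{250913}{75989200}$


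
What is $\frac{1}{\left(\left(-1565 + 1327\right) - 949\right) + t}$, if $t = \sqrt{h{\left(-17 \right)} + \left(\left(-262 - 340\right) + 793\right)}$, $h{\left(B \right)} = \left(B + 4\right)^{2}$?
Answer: $- \frac{1187}{1408609} - \frac{6 \sqrt{10}}{1408609} \approx -0.00085615$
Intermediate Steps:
$h{\left(B \right)} = \left(4 + B\right)^{2}$
$t = 6 \sqrt{10}$ ($t = \sqrt{\left(4 - 17\right)^{2} + \left(\left(-262 - 340\right) + 793\right)} = \sqrt{\left(-13\right)^{2} + \left(-602 + 793\right)} = \sqrt{169 + 191} = \sqrt{360} = 6 \sqrt{10} \approx 18.974$)
$\frac{1}{\left(\left(-1565 + 1327\right) - 949\right) + t} = \frac{1}{\left(\left(-1565 + 1327\right) - 949\right) + 6 \sqrt{10}} = \frac{1}{\left(-238 - 949\right) + 6 \sqrt{10}} = \frac{1}{-1187 + 6 \sqrt{10}}$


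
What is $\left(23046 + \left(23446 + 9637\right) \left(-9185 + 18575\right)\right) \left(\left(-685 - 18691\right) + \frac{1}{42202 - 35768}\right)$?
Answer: $- \frac{19365016796846064}{3217} \approx -6.0196 \cdot 10^{12}$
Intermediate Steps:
$\left(23046 + \left(23446 + 9637\right) \left(-9185 + 18575\right)\right) \left(\left(-685 - 18691\right) + \frac{1}{42202 - 35768}\right) = \left(23046 + 33083 \cdot 9390\right) \left(-19376 + \frac{1}{6434}\right) = \left(23046 + 310649370\right) \left(-19376 + \frac{1}{6434}\right) = 310672416 \left(- \frac{124665183}{6434}\right) = - \frac{19365016796846064}{3217}$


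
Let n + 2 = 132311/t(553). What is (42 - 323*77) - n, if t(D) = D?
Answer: -13861642/553 ≈ -25066.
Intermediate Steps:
n = 131205/553 (n = -2 + 132311/553 = 131205/553 ≈ 237.26)
(42 - 323*77) - n = (42 - 323*77) - 1*131205/553 = (42 - 24871) - 131205/553 = -24829 - 131205/553 = -13861642/553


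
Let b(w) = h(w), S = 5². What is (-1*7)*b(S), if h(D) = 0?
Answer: 0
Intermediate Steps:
S = 25
b(w) = 0
(-1*7)*b(S) = -1*7*0 = -7*0 = 0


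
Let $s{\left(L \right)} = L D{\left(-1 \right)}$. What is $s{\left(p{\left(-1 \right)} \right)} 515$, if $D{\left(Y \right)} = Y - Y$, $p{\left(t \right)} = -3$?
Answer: $0$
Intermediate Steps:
$D{\left(Y \right)} = 0$
$s{\left(L \right)} = 0$ ($s{\left(L \right)} = L 0 = 0$)
$s{\left(p{\left(-1 \right)} \right)} 515 = 0 \cdot 515 = 0$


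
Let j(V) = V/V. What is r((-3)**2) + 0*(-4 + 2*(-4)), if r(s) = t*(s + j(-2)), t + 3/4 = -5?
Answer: -115/2 ≈ -57.500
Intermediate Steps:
t = -23/4 (t = -3/4 - 5 = -23/4 ≈ -5.7500)
j(V) = 1
r(s) = -23/4 - 23*s/4 (r(s) = -23*(s + 1)/4 = -23*(1 + s)/4 = -23/4 - 23*s/4)
r((-3)**2) + 0*(-4 + 2*(-4)) = (-23/4 - 23/4*(-3)**2) + 0*(-4 + 2*(-4)) = (-23/4 - 23/4*9) + 0*(-4 - 8) = (-23/4 - 207/4) + 0*(-12) = -115/2 + 0 = -115/2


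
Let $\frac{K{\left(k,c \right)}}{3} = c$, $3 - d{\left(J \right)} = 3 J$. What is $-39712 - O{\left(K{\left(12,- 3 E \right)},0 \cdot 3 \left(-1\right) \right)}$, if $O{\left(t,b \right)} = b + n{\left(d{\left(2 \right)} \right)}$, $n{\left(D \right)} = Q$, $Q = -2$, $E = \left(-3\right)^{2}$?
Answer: $-39710$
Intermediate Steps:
$d{\left(J \right)} = 3 - 3 J$
$E = 9$
$K{\left(k,c \right)} = 3 c$
$n{\left(D \right)} = -2$
$O{\left(t,b \right)} = -2 + b$ ($O{\left(t,b \right)} = b - 2 = -2 + b$)
$-39712 - O{\left(K{\left(12,- 3 E \right)},0 \cdot 3 \left(-1\right) \right)} = -39712 - \left(-2 + 0 \cdot 3 \left(-1\right)\right) = -39712 - \left(-2 + 0 \left(-1\right)\right) = -39712 - \left(-2 + 0\right) = -39712 - -2 = -39712 + 2 = -39710$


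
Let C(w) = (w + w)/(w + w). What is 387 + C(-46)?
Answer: 388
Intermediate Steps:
C(w) = 1 (C(w) = (2*w)/((2*w)) = (2*w)*(1/(2*w)) = 1)
387 + C(-46) = 387 + 1 = 388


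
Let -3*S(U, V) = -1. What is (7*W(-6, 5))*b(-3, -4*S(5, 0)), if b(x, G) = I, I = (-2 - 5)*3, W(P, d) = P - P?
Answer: 0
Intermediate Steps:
W(P, d) = 0
S(U, V) = ⅓ (S(U, V) = -⅓*(-1) = ⅓)
I = -21 (I = -7*3 = -21)
b(x, G) = -21
(7*W(-6, 5))*b(-3, -4*S(5, 0)) = (7*0)*(-21) = 0*(-21) = 0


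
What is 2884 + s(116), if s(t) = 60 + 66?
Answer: 3010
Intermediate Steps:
s(t) = 126
2884 + s(116) = 2884 + 126 = 3010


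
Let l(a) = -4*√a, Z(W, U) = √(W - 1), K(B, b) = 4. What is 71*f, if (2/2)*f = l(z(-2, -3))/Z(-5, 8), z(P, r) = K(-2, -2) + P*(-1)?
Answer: 284*I ≈ 284.0*I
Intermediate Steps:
Z(W, U) = √(-1 + W)
z(P, r) = 4 - P (z(P, r) = 4 + P*(-1) = 4 - P)
f = 4*I (f = (-4*√(4 - 1*(-2)))/(√(-1 - 5)) = (-4*√(4 + 2))/(√(-6)) = (-4*√6)/((I*√6)) = (-4*√6)*(-I*√6/6) = 4*I ≈ 4.0*I)
71*f = 71*(4*I) = 284*I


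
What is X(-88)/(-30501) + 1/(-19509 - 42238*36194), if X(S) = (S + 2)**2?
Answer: -16529105340029/68165797869918 ≈ -0.24248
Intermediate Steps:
X(S) = (2 + S)**2
X(-88)/(-30501) + 1/(-19509 - 42238*36194) = (2 - 88)**2/(-30501) + 1/(-19509 - 42238*36194) = (-86)**2*(-1/30501) + (1/36194)/(-61747) = 7396*(-1/30501) - 1/61747*1/36194 = -7396/30501 - 1/2234870918 = -16529105340029/68165797869918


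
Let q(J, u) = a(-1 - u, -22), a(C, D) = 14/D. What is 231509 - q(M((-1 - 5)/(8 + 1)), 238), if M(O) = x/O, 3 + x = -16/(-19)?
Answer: 2546606/11 ≈ 2.3151e+5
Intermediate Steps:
x = -41/19 (x = -3 - 16/(-19) = -3 - 16*(-1/19) = -3 + 16/19 = -41/19 ≈ -2.1579)
M(O) = -41/(19*O)
q(J, u) = -7/11 (q(J, u) = 14/(-22) = 14*(-1/22) = -7/11)
231509 - q(M((-1 - 5)/(8 + 1)), 238) = 231509 - 1*(-7/11) = 231509 + 7/11 = 2546606/11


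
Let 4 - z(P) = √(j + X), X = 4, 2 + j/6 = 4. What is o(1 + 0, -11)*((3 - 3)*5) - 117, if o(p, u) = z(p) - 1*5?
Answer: -117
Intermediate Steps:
j = 12 (j = -12 + 6*4 = -12 + 24 = 12)
z(P) = 0 (z(P) = 4 - √(12 + 4) = 4 - √16 = 4 - 1*4 = 4 - 4 = 0)
o(p, u) = -5 (o(p, u) = 0 - 1*5 = 0 - 5 = -5)
o(1 + 0, -11)*((3 - 3)*5) - 117 = -5*(3 - 3)*5 - 117 = -0*5 - 117 = -5*0 - 117 = 0 - 117 = -117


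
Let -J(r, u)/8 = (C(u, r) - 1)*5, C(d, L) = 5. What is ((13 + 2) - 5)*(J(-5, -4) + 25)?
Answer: -1350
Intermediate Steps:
J(r, u) = -160 (J(r, u) = -8*(5 - 1)*5 = -32*5 = -8*20 = -160)
((13 + 2) - 5)*(J(-5, -4) + 25) = ((13 + 2) - 5)*(-160 + 25) = (15 - 5)*(-135) = 10*(-135) = -1350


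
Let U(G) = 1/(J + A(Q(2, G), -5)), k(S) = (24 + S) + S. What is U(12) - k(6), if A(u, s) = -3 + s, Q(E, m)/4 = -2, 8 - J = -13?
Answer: -467/13 ≈ -35.923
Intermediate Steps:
J = 21 (J = 8 - 1*(-13) = 8 + 13 = 21)
k(S) = 24 + 2*S
Q(E, m) = -8 (Q(E, m) = 4*(-2) = -8)
U(G) = 1/13 (U(G) = 1/(21 + (-3 - 5)) = 1/(21 - 8) = 1/13)
U(12) - k(6) = 1/13 - (24 + 2*6) = 1/13 - (24 + 12) = 1/13 - 1*36 = 1/13 - 36 = -467/13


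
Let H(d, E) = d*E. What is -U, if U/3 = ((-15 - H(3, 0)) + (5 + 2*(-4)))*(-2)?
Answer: -108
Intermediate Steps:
H(d, E) = E*d
U = 108 (U = 3*(((-15 - 0*3) + (5 + 2*(-4)))*(-2)) = 3*(((-15 - 1*0) + (5 - 8))*(-2)) = 3*(((-15 + 0) - 3)*(-2)) = 3*((-15 - 3)*(-2)) = 3*(-18*(-2)) = 3*36 = 108)
-U = -1*108 = -108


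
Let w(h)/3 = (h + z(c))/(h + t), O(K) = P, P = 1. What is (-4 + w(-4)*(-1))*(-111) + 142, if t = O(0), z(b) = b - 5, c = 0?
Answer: 1585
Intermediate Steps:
O(K) = 1
z(b) = -5 + b
t = 1
w(h) = 3*(-5 + h)/(1 + h) (w(h) = 3*((h + (-5 + 0))/(h + 1)) = 3*((h - 5)/(1 + h)) = 3*((-5 + h)/(1 + h)) = 3*(-5 + h)/(1 + h))
(-4 + w(-4)*(-1))*(-111) + 142 = (-4 + (3*(-5 - 4)/(1 - 4))*(-1))*(-111) + 142 = (-4 + (3*(-9)/(-3))*(-1))*(-111) + 142 = (-4 + (3*(-⅓)*(-9))*(-1))*(-111) + 142 = (-4 + 9*(-1))*(-111) + 142 = (-4 - 9)*(-111) + 142 = -13*(-111) + 142 = 1443 + 142 = 1585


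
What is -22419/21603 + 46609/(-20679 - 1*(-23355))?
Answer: 315633661/19269876 ≈ 16.380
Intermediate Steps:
-22419/21603 + 46609/(-20679 - 1*(-23355)) = -22419*1/21603 + 46609/(-20679 + 23355) = -7473/7201 + 46609/2676 = 315633661/19269876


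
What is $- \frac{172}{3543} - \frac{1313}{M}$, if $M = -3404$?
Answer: $\frac{4066471}{12060372} \approx 0.33718$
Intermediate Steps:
$- \frac{172}{3543} - \frac{1313}{M} = - \frac{172}{3543} - \frac{1313}{-3404} = \left(-172\right) \frac{1}{3543} - - \frac{1313}{3404} = - \frac{172}{3543} + \frac{1313}{3404} = \frac{4066471}{12060372}$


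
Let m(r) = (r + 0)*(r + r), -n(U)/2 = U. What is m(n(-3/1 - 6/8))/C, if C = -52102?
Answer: -225/104204 ≈ -0.0021592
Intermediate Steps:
n(U) = -2*U
m(r) = 2*r² (m(r) = r*(2*r) = 2*r²)
m(n(-3/1 - 6/8))/C = (2*(-2*(-3/1 - 6/8))²)/(-52102) = (2*(-2*(-3*1 - 6*⅛))²)*(-1/52102) = (2*(-2*(-3 - ¾))²)*(-1/52102) = (2*(-2*(-15/4))²)*(-1/52102) = (2*(15/2)²)*(-1/52102) = (2*(225/4))*(-1/52102) = (225/2)*(-1/52102) = -225/104204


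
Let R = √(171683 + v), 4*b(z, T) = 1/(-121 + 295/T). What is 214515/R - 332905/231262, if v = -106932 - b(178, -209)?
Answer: -332905/231262 + 343224*√10595547313455/1325271709 ≈ 841.57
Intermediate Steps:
b(z, T) = 1/(4*(-121 + 295/T))
v = -10942992943/102336 (v = -106932 - (-1)*(-209)/(-1180 + 484*(-209)) = -106932 - (-1)*(-209)/(-1180 - 101156) = -106932 - (-1)*(-209)/(-102336) = -106932 - (-1)*(-209)*(-1)/102336 = -106932 - 1*(-209/102336) = -106932 + 209/102336 = -10942992943/102336 ≈ -1.0693e+5)
R = √10595547313455/12792 (R = √(171683 - 10942992943/102336) = √(6626358545/102336) = √10595547313455/12792 ≈ 254.46)
214515/R - 332905/231262 = 214515/((√10595547313455/12792)) - 332905/231262 = 214515*(8*√10595547313455/6626358545) - 332905*1/231262 = 343224*√10595547313455/1325271709 - 332905/231262 = -332905/231262 + 343224*√10595547313455/1325271709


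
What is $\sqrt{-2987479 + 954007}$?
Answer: $8 i \sqrt{31773} \approx 1426.0 i$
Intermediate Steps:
$\sqrt{-2987479 + 954007} = \sqrt{-2033472} = 8 i \sqrt{31773}$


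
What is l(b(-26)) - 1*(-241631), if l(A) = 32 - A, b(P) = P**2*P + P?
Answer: 259265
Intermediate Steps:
b(P) = P + P**3 (b(P) = P**3 + P = P + P**3)
l(b(-26)) - 1*(-241631) = (32 - (-26 + (-26)**3)) - 1*(-241631) = (32 - (-26 - 17576)) + 241631 = (32 - 1*(-17602)) + 241631 = (32 + 17602) + 241631 = 17634 + 241631 = 259265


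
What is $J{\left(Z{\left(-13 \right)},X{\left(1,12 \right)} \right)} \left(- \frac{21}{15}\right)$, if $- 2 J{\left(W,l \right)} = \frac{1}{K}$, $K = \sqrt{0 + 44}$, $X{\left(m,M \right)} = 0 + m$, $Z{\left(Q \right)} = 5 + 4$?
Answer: $\frac{7 \sqrt{11}}{220} \approx 0.10553$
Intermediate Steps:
$Z{\left(Q \right)} = 9$
$X{\left(m,M \right)} = m$
$K = 2 \sqrt{11}$ ($K = \sqrt{44} = 2 \sqrt{11} \approx 6.6332$)
$J{\left(W,l \right)} = - \frac{\sqrt{11}}{44}$ ($J{\left(W,l \right)} = - \frac{1}{2 \cdot 2 \sqrt{11}} = - \frac{\frac{1}{22} \sqrt{11}}{2} = - \frac{\sqrt{11}}{44}$)
$J{\left(Z{\left(-13 \right)},X{\left(1,12 \right)} \right)} \left(- \frac{21}{15}\right) = - \frac{\sqrt{11}}{44} \left(- \frac{21}{15}\right) = - \frac{\sqrt{11}}{44} \left(\left(-21\right) \frac{1}{15}\right) = - \frac{\sqrt{11}}{44} \left(- \frac{7}{5}\right) = \frac{7 \sqrt{11}}{220}$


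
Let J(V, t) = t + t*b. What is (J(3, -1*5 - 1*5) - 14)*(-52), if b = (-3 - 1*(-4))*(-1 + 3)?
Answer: 2288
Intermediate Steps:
b = 2 (b = (-3 + 4)*2 = 1*2 = 2)
J(V, t) = 3*t (J(V, t) = t + t*2 = t + 2*t = 3*t)
(J(3, -1*5 - 1*5) - 14)*(-52) = (3*(-1*5 - 1*5) - 14)*(-52) = (3*(-5 - 5) - 14)*(-52) = (3*(-10) - 14)*(-52) = (-30 - 14)*(-52) = -44*(-52) = 2288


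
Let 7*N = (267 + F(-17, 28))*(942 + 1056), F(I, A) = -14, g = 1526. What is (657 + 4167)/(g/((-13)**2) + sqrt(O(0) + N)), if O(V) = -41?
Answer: -967618288/1601435155 + 15308696*sqrt(3536449)/1601435155 ≈ 17.373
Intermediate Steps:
N = 505494/7 (N = ((267 - 14)*(942 + 1056))/7 = (253*1998)/7 = (1/7)*505494 = 505494/7 ≈ 72213.)
(657 + 4167)/(g/((-13)**2) + sqrt(O(0) + N)) = (657 + 4167)/(1526/((-13)**2) + sqrt(-41 + 505494/7)) = 4824/(1526/169 + sqrt(505207/7)) = 4824/(1526*(1/169) + sqrt(3536449)/7) = 4824/(1526/169 + sqrt(3536449)/7)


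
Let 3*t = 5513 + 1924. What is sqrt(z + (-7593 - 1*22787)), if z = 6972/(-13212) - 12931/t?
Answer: 5*I*sqrt(2017009532994)/40737 ≈ 174.31*I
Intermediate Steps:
t = 2479 (t = (5513 + 1924)/3 = (1/3)*7437 = 2479)
z = -233990/40737 (z = 6972/(-13212) - 12931/2479 = 6972*(-1/13212) - 12931*1/2479 = -581/1101 - 193/37 = -233990/40737 ≈ -5.7439)
sqrt(z + (-7593 - 1*22787)) = sqrt(-233990/40737 + (-7593 - 1*22787)) = sqrt(-233990/40737 + (-7593 - 22787)) = sqrt(-233990/40737 - 30380) = sqrt(-1237824050/40737) = 5*I*sqrt(2017009532994)/40737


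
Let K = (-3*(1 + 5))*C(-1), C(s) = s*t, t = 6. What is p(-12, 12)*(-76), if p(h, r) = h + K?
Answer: -7296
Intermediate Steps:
C(s) = 6*s (C(s) = s*6 = 6*s)
K = 108 (K = (-3*(1 + 5))*(6*(-1)) = -3*6*(-6) = -18*(-6) = 108)
p(h, r) = 108 + h (p(h, r) = h + 108 = 108 + h)
p(-12, 12)*(-76) = (108 - 12)*(-76) = 96*(-76) = -7296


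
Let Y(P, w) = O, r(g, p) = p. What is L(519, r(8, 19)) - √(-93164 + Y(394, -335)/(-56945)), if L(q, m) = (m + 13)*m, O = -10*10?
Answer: 608 - 6*I*√335673304274/11389 ≈ 608.0 - 305.23*I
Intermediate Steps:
O = -100
Y(P, w) = -100
L(q, m) = m*(13 + m) (L(q, m) = (13 + m)*m = m*(13 + m))
L(519, r(8, 19)) - √(-93164 + Y(394, -335)/(-56945)) = 19*(13 + 19) - √(-93164 - 100/(-56945)) = 19*32 - √(-93164 - 100*(-1/56945)) = 608 - √(-93164 + 20/11389) = 608 - √(-1061044776/11389) = 608 - 6*I*√335673304274/11389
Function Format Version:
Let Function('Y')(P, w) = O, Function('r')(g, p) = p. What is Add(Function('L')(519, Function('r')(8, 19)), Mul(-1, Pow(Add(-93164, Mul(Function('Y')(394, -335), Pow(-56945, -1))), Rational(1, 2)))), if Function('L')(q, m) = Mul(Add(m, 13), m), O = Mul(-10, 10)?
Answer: Add(608, Mul(Rational(-6, 11389), I, Pow(335673304274, Rational(1, 2)))) ≈ Add(608.00, Mul(-305.23, I))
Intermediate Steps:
O = -100
Function('Y')(P, w) = -100
Function('L')(q, m) = Mul(m, Add(13, m)) (Function('L')(q, m) = Mul(Add(13, m), m) = Mul(m, Add(13, m)))
Add(Function('L')(519, Function('r')(8, 19)), Mul(-1, Pow(Add(-93164, Mul(Function('Y')(394, -335), Pow(-56945, -1))), Rational(1, 2)))) = Add(Mul(19, Add(13, 19)), Mul(-1, Pow(Add(-93164, Mul(-100, Pow(-56945, -1))), Rational(1, 2)))) = Add(Mul(19, 32), Mul(-1, Pow(Add(-93164, Mul(-100, Rational(-1, 56945))), Rational(1, 2)))) = Add(608, Mul(-1, Pow(Add(-93164, Rational(20, 11389)), Rational(1, 2)))) = Add(608, Mul(-1, Pow(Rational(-1061044776, 11389), Rational(1, 2)))) = Add(608, Mul(-1, Mul(Rational(6, 11389), I, Pow(335673304274, Rational(1, 2))))) = Add(608, Mul(Rational(-6, 11389), I, Pow(335673304274, Rational(1, 2))))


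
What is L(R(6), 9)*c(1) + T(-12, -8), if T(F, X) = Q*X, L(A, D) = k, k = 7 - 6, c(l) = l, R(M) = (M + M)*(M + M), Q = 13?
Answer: -103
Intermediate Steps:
R(M) = 4*M² (R(M) = (2*M)*(2*M) = 4*M²)
k = 1
L(A, D) = 1
T(F, X) = 13*X
L(R(6), 9)*c(1) + T(-12, -8) = 1*1 + 13*(-8) = 1 - 104 = -103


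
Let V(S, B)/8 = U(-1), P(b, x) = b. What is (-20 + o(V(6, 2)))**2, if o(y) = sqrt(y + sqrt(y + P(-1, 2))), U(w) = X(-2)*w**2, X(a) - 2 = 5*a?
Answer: (20 - sqrt(-64 + I*sqrt(65)))**2 ≈ 315.88 - 312.57*I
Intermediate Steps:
X(a) = 2 + 5*a
U(w) = -8*w**2 (U(w) = (2 + 5*(-2))*w**2 = (2 - 10)*w**2 = -8*w**2)
V(S, B) = -64 (V(S, B) = 8*(-8*(-1)**2) = 8*(-8*1) = 8*(-8) = -64)
o(y) = sqrt(y + sqrt(-1 + y)) (o(y) = sqrt(y + sqrt(y - 1)) = sqrt(y + sqrt(-1 + y)))
(-20 + o(V(6, 2)))**2 = (-20 + sqrt(-64 + sqrt(-1 - 64)))**2 = (-20 + sqrt(-64 + sqrt(-65)))**2 = (-20 + sqrt(-64 + I*sqrt(65)))**2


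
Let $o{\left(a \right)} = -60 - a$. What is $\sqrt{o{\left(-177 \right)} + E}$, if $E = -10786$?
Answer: $i \sqrt{10669} \approx 103.29 i$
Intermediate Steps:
$\sqrt{o{\left(-177 \right)} + E} = \sqrt{\left(-60 - -177\right) - 10786} = \sqrt{\left(-60 + 177\right) - 10786} = \sqrt{117 - 10786} = \sqrt{-10669} = i \sqrt{10669}$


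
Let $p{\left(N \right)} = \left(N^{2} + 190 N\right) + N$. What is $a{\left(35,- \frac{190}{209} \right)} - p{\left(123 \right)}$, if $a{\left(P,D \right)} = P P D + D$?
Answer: $- \frac{437102}{11} \approx -39737.0$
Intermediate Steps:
$a{\left(P,D \right)} = D + D P^{2}$ ($a{\left(P,D \right)} = P^{2} D + D = D P^{2} + D = D + D P^{2}$)
$p{\left(N \right)} = N^{2} + 191 N$
$a{\left(35,- \frac{190}{209} \right)} - p{\left(123 \right)} = - \frac{190}{209} \left(1 + 35^{2}\right) - 123 \left(191 + 123\right) = \left(-190\right) \frac{1}{209} \left(1 + 1225\right) - 123 \cdot 314 = \left(- \frac{10}{11}\right) 1226 - 38622 = - \frac{12260}{11} - 38622 = - \frac{437102}{11}$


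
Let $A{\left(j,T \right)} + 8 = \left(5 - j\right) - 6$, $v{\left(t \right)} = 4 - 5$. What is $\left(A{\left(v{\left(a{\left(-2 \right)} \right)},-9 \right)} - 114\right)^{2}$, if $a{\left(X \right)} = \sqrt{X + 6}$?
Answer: $14884$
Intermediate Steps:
$a{\left(X \right)} = \sqrt{6 + X}$
$v{\left(t \right)} = -1$ ($v{\left(t \right)} = 4 - 5 = -1$)
$A{\left(j,T \right)} = -9 - j$ ($A{\left(j,T \right)} = -8 - \left(1 + j\right) = -9 - j$)
$\left(A{\left(v{\left(a{\left(-2 \right)} \right)},-9 \right)} - 114\right)^{2} = \left(\left(-9 - -1\right) - 114\right)^{2} = \left(\left(-9 + 1\right) - 114\right)^{2} = \left(-8 - 114\right)^{2} = \left(-122\right)^{2} = 14884$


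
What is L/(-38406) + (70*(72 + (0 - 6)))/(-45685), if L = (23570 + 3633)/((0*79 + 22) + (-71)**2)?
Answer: -179919963883/1776685794186 ≈ -0.10127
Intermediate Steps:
L = 27203/5063 (L = 27203/((0 + 22) + 5041) = 27203/(22 + 5041) = 27203/5063 ≈ 5.3729)
L/(-38406) + (70*(72 + (0 - 6)))/(-45685) = (27203/5063)/(-38406) + (70*(72 + (0 - 6)))/(-45685) = (27203/5063)*(-1/38406) + (70*(72 - 6))*(-1/45685) = -27203/194449578 + (70*66)*(-1/45685) = -27203/194449578 + 4620*(-1/45685) = -27203/194449578 - 924/9137 = -179919963883/1776685794186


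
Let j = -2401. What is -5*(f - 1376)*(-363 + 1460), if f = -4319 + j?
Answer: 44406560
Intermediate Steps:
f = -6720 (f = -4319 - 2401 = -6720)
-5*(f - 1376)*(-363 + 1460) = -5*(-6720 - 1376)*(-363 + 1460) = -(-40480)*1097 = -5*(-8881312) = 44406560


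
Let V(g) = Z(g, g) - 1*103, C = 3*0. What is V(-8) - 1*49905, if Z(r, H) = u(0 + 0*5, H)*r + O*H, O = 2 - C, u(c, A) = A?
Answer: -49960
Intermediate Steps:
C = 0
O = 2 (O = 2 - 1*0 = 2 + 0 = 2)
Z(r, H) = 2*H + H*r (Z(r, H) = H*r + 2*H = 2*H + H*r)
V(g) = -103 + g*(2 + g) (V(g) = g*(2 + g) - 1*103 = g*(2 + g) - 103 = -103 + g*(2 + g))
V(-8) - 1*49905 = (-103 + (-8)² + 2*(-8)) - 1*49905 = (-103 + 64 - 16) - 49905 = -55 - 49905 = -49960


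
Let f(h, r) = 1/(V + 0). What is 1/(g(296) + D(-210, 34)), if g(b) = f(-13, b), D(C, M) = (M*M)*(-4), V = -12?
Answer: -12/55489 ≈ -0.00021626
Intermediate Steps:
f(h, r) = -1/12 (f(h, r) = 1/(-12 + 0) = 1/(-12) = -1/12)
D(C, M) = -4*M² (D(C, M) = M²*(-4) = -4*M²)
g(b) = -1/12
1/(g(296) + D(-210, 34)) = 1/(-1/12 - 4*34²) = 1/(-1/12 - 4*1156) = 1/(-1/12 - 4624) = 1/(-55489/12) = -12/55489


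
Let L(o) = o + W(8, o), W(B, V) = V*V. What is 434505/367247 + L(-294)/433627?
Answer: 220048490709/159248214869 ≈ 1.3818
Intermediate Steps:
W(B, V) = V**2
L(o) = o + o**2
434505/367247 + L(-294)/433627 = 434505/367247 - 294*(1 - 294)/433627 = 434505*(1/367247) - 294*(-293)*(1/433627) = 434505/367247 + 86142*(1/433627) = 434505/367247 + 86142/433627 = 220048490709/159248214869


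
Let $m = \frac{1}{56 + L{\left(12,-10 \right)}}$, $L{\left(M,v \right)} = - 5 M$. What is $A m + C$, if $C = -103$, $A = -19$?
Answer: $- \frac{393}{4} \approx -98.25$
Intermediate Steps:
$m = - \frac{1}{4}$ ($m = \frac{1}{56 - 60} = \frac{1}{-4} = - \frac{1}{4} \approx -0.25$)
$A m + C = \left(-19\right) \left(- \frac{1}{4}\right) - 103 = \frac{19}{4} - 103 = - \frac{393}{4}$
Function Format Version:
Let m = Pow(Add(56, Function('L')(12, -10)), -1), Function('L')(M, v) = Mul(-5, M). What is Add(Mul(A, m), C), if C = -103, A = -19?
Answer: Rational(-393, 4) ≈ -98.250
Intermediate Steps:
m = Rational(-1, 4) (m = Pow(Add(56, Mul(-5, 12)), -1) = Pow(Add(56, -60), -1) = Pow(-4, -1) = Rational(-1, 4) ≈ -0.25000)
Add(Mul(A, m), C) = Add(Mul(-19, Rational(-1, 4)), -103) = Add(Rational(19, 4), -103) = Rational(-393, 4)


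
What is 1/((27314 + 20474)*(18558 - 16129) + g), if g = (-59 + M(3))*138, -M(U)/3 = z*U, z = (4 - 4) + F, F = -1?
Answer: 1/116070152 ≈ 8.6155e-9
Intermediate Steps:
z = -1 (z = (4 - 4) - 1 = 0 - 1 = -1)
M(U) = 3*U (M(U) = -(-3)*U = 3*U)
g = -6900 (g = (-59 + 3*3)*138 = (-59 + 9)*138 = -50*138 = -6900)
1/((27314 + 20474)*(18558 - 16129) + g) = 1/((27314 + 20474)*(18558 - 16129) - 6900) = 1/(47788*2429 - 6900) = 1/(116077052 - 6900) = 1/116070152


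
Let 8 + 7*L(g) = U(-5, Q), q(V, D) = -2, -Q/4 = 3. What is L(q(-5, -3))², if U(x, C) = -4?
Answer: 144/49 ≈ 2.9388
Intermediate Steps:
Q = -12 (Q = -4*3 = -12)
L(g) = -12/7 (L(g) = -8/7 + (⅐)*(-4) = -8/7 - 4/7 = -12/7)
L(q(-5, -3))² = (-12/7)² = 144/49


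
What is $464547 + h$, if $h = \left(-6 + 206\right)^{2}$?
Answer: $504547$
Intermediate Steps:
$h = 40000$ ($h = 200^{2} = 40000$)
$464547 + h = 464547 + 40000 = 504547$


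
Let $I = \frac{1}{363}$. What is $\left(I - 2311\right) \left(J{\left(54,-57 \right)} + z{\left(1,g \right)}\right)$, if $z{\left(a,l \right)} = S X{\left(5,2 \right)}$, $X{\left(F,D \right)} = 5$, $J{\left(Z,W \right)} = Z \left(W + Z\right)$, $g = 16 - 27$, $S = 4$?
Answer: $\frac{119122664}{363} \approx 3.2816 \cdot 10^{5}$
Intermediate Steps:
$g = -11$ ($g = 16 - 27 = -11$)
$I = \frac{1}{363} \approx 0.0027548$
$z{\left(a,l \right)} = 20$ ($z{\left(a,l \right)} = 4 \cdot 5 = 20$)
$\left(I - 2311\right) \left(J{\left(54,-57 \right)} + z{\left(1,g \right)}\right) = \left(\frac{1}{363} - 2311\right) \left(54 \left(-57 + 54\right) + 20\right) = - \frac{838892 \left(54 \left(-3\right) + 20\right)}{363} = - \frac{838892 \left(-162 + 20\right)}{363} = \left(- \frac{838892}{363}\right) \left(-142\right) = \frac{119122664}{363}$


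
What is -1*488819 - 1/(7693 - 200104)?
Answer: -94054152608/192411 ≈ -4.8882e+5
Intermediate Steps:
-1*488819 - 1/(7693 - 200104) = -488819 - 1/(-192411) = -488819 - 1*(-1/192411) = -488819 + 1/192411 = -94054152608/192411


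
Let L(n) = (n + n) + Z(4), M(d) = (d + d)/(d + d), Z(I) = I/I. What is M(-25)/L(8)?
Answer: 1/17 ≈ 0.058824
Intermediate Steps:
Z(I) = 1
M(d) = 1 (M(d) = (2*d)/((2*d)) = (2*d)*(1/(2*d)) = 1)
L(n) = 1 + 2*n (L(n) = (n + n) + 1 = 2*n + 1 = 1 + 2*n)
M(-25)/L(8) = 1/(1 + 2*8) = 1/(1 + 16) = 1/17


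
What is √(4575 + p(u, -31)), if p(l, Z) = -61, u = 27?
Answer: √4514 ≈ 67.186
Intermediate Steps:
√(4575 + p(u, -31)) = √(4575 - 61) = √4514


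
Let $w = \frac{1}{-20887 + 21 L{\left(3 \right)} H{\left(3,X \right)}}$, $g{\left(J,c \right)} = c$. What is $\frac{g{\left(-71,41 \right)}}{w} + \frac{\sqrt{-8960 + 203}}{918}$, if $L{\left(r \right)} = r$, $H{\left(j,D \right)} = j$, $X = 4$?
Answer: $-848618 + \frac{i \sqrt{973}}{306} \approx -8.4862 \cdot 10^{5} + 0.10194 i$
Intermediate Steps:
$w = - \frac{1}{20698}$ ($w = \frac{1}{-20887 + 21 \cdot 3 \cdot 3} = \frac{1}{-20887 + 63 \cdot 3} = \frac{1}{-20887 + 189} = \frac{1}{-20698} = - \frac{1}{20698} \approx -4.8314 \cdot 10^{-5}$)
$\frac{g{\left(-71,41 \right)}}{w} + \frac{\sqrt{-8960 + 203}}{918} = \frac{41}{- \frac{1}{20698}} + \frac{\sqrt{-8960 + 203}}{918} = 41 \left(-20698\right) + \sqrt{-8757} \cdot \frac{1}{918} = -848618 + 3 i \sqrt{973} \cdot \frac{1}{918} = -848618 + \frac{i \sqrt{973}}{306}$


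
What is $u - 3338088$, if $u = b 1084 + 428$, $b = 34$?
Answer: $-3300804$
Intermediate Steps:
$u = 37284$ ($u = 34 \cdot 1084 + 428 = 36856 + 428 = 37284$)
$u - 3338088 = 37284 - 3338088 = -3300804$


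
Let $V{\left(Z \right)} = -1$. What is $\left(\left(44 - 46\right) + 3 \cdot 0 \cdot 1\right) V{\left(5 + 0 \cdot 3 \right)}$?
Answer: $2$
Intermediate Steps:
$\left(\left(44 - 46\right) + 3 \cdot 0 \cdot 1\right) V{\left(5 + 0 \cdot 3 \right)} = \left(\left(44 - 46\right) + 3 \cdot 0 \cdot 1\right) \left(-1\right) = \left(\left(44 - 46\right) + 0 \cdot 1\right) \left(-1\right) = \left(-2 + 0\right) \left(-1\right) = \left(-2\right) \left(-1\right) = 2$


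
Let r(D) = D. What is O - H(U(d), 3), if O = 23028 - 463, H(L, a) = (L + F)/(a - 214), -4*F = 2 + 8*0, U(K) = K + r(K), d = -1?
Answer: 9522425/422 ≈ 22565.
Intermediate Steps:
U(K) = 2*K (U(K) = K + K = 2*K)
F = -½ (F = -(2 + 8*0)/4 = -(2 + 0)/4 = -¼*2 = -½ ≈ -0.50000)
H(L, a) = (-½ + L)/(-214 + a) (H(L, a) = (L - ½)/(a - 214) = (-½ + L)/(-214 + a))
O = 22565
O - H(U(d), 3) = 22565 - (-½ + 2*(-1))/(-214 + 3) = 22565 - (-½ - 2)/(-211) = 22565 - (-1)*(-5)/(211*2) = 22565 - 1*5/422 = 22565 - 5/422 = 9522425/422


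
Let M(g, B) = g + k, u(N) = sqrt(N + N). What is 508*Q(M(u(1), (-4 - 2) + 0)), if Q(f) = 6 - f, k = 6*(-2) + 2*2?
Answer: 7112 - 508*sqrt(2) ≈ 6393.6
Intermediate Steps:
u(N) = sqrt(2)*sqrt(N) (u(N) = sqrt(2*N) = sqrt(2)*sqrt(N))
k = -8 (k = -12 + 4 = -8)
M(g, B) = -8 + g (M(g, B) = g - 8 = -8 + g)
508*Q(M(u(1), (-4 - 2) + 0)) = 508*(6 - (-8 + sqrt(2)*sqrt(1))) = 508*(6 - (-8 + sqrt(2)*1)) = 508*(6 - (-8 + sqrt(2))) = 508*(6 + (8 - sqrt(2))) = 508*(14 - sqrt(2)) = 7112 - 508*sqrt(2)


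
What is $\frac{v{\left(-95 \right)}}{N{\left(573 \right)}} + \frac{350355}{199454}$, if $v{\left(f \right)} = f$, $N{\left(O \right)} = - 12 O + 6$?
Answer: $\frac{121294349}{68512449} \approx 1.7704$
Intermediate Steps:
$N{\left(O \right)} = 6 - 12 O$
$\frac{v{\left(-95 \right)}}{N{\left(573 \right)}} + \frac{350355}{199454} = - \frac{95}{6 - 6876} + \frac{350355}{199454} = - \frac{95}{6 - 6876} + 350355 \cdot \frac{1}{199454} = - \frac{95}{-6870} + \frac{350355}{199454} = \left(-95\right) \left(- \frac{1}{6870}\right) + \frac{350355}{199454} = \frac{19}{1374} + \frac{350355}{199454} = \frac{121294349}{68512449}$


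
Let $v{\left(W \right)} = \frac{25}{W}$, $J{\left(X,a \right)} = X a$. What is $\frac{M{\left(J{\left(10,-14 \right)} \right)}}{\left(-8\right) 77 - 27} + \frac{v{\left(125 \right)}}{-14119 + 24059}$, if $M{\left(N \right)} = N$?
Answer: $\frac{6958643}{31957100} \approx 0.21775$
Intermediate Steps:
$\frac{M{\left(J{\left(10,-14 \right)} \right)}}{\left(-8\right) 77 - 27} + \frac{v{\left(125 \right)}}{-14119 + 24059} = \frac{10 \left(-14\right)}{\left(-8\right) 77 - 27} + \frac{25 \cdot \frac{1}{125}}{-14119 + 24059} = - \frac{140}{-616 - 27} + \frac{25 \cdot \frac{1}{125}}{9940} = - \frac{140}{-643} + \frac{1}{5} \cdot \frac{1}{9940} = \left(-140\right) \left(- \frac{1}{643}\right) + \frac{1}{49700} = \frac{140}{643} + \frac{1}{49700} = \frac{6958643}{31957100}$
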